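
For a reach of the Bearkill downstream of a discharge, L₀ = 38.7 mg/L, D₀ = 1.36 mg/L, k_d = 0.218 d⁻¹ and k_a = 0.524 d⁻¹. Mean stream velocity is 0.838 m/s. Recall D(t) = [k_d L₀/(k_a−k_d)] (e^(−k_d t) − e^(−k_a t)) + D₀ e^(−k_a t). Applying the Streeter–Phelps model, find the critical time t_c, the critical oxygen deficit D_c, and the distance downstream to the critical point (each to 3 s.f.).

t_c = [1/(k_a−k_d)] ln[(k_a/k_d)(1 − D₀(k_a−k_d)/(k_d L₀))]
= [1/(0.524−0.218)] ln[(0.524/0.218)(1 − 1.36×0.3060/(0.218×38.7))]
= (1/0.3060) ln[2.404 × 0.9507] = 3.268 × ln(2.285) = 3.268 × 0.8264 = 2.701 d.
D_c = (k_d/k_a) L₀ e^(−k_d t_c) = (0.218/0.524) × 38.7 × e^(−0.218×2.701) = 0.4160 × 38.7 × 0.5550 = 8.936 mg/L.
x_c = v t_c = 0.838 m/s × 2.701 d × 86400 s/d = 195500 m ≈ 196 km.

t_c ≈ 2.70 d; D_c ≈ 8.94 mg/L; x_c ≈ 196 km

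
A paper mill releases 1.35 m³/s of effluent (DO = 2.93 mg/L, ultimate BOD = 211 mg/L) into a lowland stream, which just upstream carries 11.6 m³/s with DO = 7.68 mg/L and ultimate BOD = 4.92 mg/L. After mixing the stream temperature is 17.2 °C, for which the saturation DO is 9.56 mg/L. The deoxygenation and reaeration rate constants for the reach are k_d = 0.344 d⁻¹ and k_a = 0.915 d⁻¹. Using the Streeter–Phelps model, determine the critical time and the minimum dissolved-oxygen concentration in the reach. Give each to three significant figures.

Mixed DO = (11.6×7.68 + 1.35×2.93)/(11.6+1.35) = 93.04/12.95 = 7.185 mg/L.
Mixed L₀ = (11.6×4.92 + 1.35×211)/(12.95) = 341.9/12.95 = 26.40 mg/L.
Initial deficit D₀ = C_s − DO₀ = 9.56 − 7.185 = 2.375 mg/L.
t_c = (1/0.5710) ln[(0.915/0.344)(1 − 2.375×0.5710/(0.344×26.40))] = 1.751 × ln(2.263) = 1.430 d.
D_c = (0.344/0.915) × 26.40 × e^(−0.344×1.430) = 0.3760 × 26.40 × 0.6114 = 6.069 mg/L.
Minimum DO = 9.56 − 6.069 = 3.491 mg/L.

t_c ≈ 1.43 d; minimum DO ≈ 3.49 mg/L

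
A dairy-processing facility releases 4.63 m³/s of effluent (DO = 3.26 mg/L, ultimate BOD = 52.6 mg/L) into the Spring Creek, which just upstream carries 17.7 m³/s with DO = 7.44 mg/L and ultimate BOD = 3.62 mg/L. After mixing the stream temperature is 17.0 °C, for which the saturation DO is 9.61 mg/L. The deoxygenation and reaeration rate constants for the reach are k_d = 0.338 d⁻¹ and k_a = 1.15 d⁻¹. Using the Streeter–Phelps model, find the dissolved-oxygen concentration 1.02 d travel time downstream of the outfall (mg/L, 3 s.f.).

Mixed DO = (17.7×7.44 + 4.63×3.26)/(17.7+4.63) = 146.8/22.33 = 6.573 mg/L.
Mixed L₀ = (17.7×3.62 + 4.63×52.6)/(22.33) = 307.6/22.33 = 13.78 mg/L.
Initial deficit D₀ = C_s − DO₀ = 9.61 − 6.573 = 3.037 mg/L.
D(1.02) = [0.338×13.78/(1.15−0.338)](e^(−0.338×1.02) − e^(−1.15×1.02)) + 3.037 e^(−1.15×1.02)
= 5.734 × (0.7084 − 0.3094) + 3.037 × 0.3094 = 3.227 mg/L.
DO = 9.61 − 3.227 = 6.383 mg/L.

DO ≈ 6.38 mg/L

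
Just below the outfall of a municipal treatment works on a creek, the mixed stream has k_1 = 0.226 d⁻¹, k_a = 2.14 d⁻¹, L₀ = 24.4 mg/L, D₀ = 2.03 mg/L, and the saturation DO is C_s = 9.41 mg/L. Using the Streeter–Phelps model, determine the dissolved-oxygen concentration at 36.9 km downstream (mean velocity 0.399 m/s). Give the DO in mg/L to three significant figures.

DO ≈ 7.23 mg/L

Travel time t = x/v = 36.9 km / (0.399 m/s) = 36900 m / 0.399 m/s = 92480 s = 1.070 d.
k_1 L₀/(k_a−k_1) = 0.226×24.4/(2.14−0.226) = 5.514/1.914 = 2.881 mg/L.
e^(−k_1 t) = e^(−0.226×1.070) = 0.7851; e^(−k_a t) = e^(−2.14×1.070) = 0.1012.
D = 2.881 × (0.7851 − 0.1012) + 2.03 × 0.1012 = 1.970 + 0.2054 = 2.176 mg/L.
DO = C_s − D = 9.41 − 2.176 = 7.234 mg/L.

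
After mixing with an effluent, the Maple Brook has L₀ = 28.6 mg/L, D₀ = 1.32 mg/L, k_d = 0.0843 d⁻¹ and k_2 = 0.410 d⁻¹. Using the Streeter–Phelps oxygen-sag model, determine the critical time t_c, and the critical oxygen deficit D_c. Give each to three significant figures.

At the critical point dD/dt = 0, so k_d L₀ e^(−k_d t) = k_2 D. Substituting D(t) from the Streeter–Phelps equation and solving for t gives
t_c = ln[(k_2/k_d)(1 − D₀(k_2−k_d)/(k_d L₀))] / (k_2−k_d).
Here k_2−k_d = 0.3257 d⁻¹ and 1 − D₀(k_2−k_d)/(k_d L₀) = 1 − 1.32×0.3257/(0.0843×28.6) = 0.8217, so
t_c = ln(4.864 × 0.8217) / 0.3257 = 1.385 / 0.3257 = 4.254 d.
L(t_c) = L₀ e^(−k_d t_c) = 28.6 × 0.6987 = 19.98 mg/L, and at the critical point k_2 D_c = k_d L, so D_c = (0.0843/0.410) × 19.98 = 4.109 mg/L.

t_c ≈ 4.25 d; D_c ≈ 4.11 mg/L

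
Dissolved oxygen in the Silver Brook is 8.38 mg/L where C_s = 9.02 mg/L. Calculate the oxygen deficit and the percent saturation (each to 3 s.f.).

D ≈ 0.640 mg/L; 92.9 % saturation

D = C_s − C = 9.02 − 8.38 = 0.640 mg/L.
% saturation = 8.38/9.02 × 100 = 92.9 %.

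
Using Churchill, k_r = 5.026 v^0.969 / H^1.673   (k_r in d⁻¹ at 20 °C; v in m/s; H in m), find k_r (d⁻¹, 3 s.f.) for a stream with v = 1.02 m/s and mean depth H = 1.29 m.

k_r = 5.026 × 1.02^0.969 / 1.29^1.673 = 5.026 × 1.019 / 1.531 = 3.346 d⁻¹.

k_r ≈ 3.35 d⁻¹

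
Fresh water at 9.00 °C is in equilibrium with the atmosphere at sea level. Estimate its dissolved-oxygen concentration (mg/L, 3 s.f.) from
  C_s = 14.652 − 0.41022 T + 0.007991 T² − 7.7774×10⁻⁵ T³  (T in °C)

C_s ≈ 11.6 mg/L

C_s = 14.652 − 0.41022×9.00 + 0.007991×9.00² − 7.7774×10⁻⁵×9.00³ = 11.55 mg/L.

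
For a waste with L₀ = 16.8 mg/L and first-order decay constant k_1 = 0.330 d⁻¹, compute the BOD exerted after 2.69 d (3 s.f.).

y ≈ 9.89 mg/L

y_t = L₀(1 − e^(−k_1 t)) = 16.8 × (1 − e^(−0.330×2.69))
= 16.8 × (1 − 0.4116) = 16.8 × 0.5884 = 9.885 mg/L.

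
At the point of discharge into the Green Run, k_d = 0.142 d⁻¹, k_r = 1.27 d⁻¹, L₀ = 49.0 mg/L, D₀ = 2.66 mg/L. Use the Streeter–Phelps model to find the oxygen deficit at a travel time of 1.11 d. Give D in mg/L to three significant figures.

D ≈ 4.41 mg/L

k_d L₀/(k_r−k_d) = 0.142×49.0/(1.27−0.142) = 6.958/1.128 = 6.168 mg/L.
e^(−k_d t) = e^(−0.142×1.110) = 0.8542; e^(−k_r t) = e^(−1.27×1.110) = 0.2442.
D = 6.168 × (0.8542 − 0.2442) + 2.66 × 0.2442 = 3.762 + 0.6496 = 4.412 mg/L.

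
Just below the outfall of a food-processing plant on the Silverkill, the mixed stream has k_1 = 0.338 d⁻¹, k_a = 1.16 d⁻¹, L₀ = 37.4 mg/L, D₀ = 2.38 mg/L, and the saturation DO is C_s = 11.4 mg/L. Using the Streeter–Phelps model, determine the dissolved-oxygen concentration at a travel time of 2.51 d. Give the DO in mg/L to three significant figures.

DO ≈ 5.52 mg/L

k_1 L₀/(k_a−k_1) = 0.338×37.4/(1.16−0.338) = 12.64/0.8220 = 15.38 mg/L.
e^(−k_1 t) = e^(−0.338×2.510) = 0.4281; e^(−k_a t) = e^(−1.16×2.510) = 0.05439.
D = 15.38 × (0.4281 − 0.05439) + 2.38 × 0.05439 = 5.747 + 0.1294 = 5.877 mg/L.
DO = C_s − D = 11.4 − 5.877 = 5.523 mg/L.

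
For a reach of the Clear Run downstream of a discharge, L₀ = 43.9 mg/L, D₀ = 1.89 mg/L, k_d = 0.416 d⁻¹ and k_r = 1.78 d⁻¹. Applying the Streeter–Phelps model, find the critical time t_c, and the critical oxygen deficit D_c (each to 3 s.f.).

t_c ≈ 0.954 d; D_c ≈ 6.90 mg/L

With k_r/k_d = 4.279 and 1 − D₀(k_r−k_d)/(k_d L₀) = 0.8588,
t_c = ln(4.279 × 0.8588) / (1.78 − 0.416) = ln(3.675) / 1.364 = 1.302/1.364 = 0.9542 d.
L(t_c) = L₀ e^(−k_d t_c) = 43.9 × 0.6724 = 29.52 mg/L, and at the critical point k_r D_c = k_d L, so D_c = (0.416/1.78) × 29.52 = 6.898 mg/L.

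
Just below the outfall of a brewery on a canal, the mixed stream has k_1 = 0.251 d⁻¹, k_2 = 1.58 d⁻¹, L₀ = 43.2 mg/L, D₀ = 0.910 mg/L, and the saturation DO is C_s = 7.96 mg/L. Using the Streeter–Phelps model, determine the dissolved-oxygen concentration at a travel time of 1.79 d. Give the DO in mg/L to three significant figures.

DO ≈ 3.18 mg/L

k_1 L₀/(k_2−k_1) = 0.251×43.2/(1.58−0.251) = 10.84/1.329 = 8.159 mg/L.
e^(−k_1 t) = e^(−0.251×1.790) = 0.6381; e^(−k_2 t) = e^(−1.58×1.790) = 0.05912.
D = 8.159 × (0.6381 − 0.05912) + 0.910 × 0.05912 = 4.724 + 0.05380 = 4.777 mg/L.
DO = C_s − D = 7.96 − 4.777 = 3.183 mg/L.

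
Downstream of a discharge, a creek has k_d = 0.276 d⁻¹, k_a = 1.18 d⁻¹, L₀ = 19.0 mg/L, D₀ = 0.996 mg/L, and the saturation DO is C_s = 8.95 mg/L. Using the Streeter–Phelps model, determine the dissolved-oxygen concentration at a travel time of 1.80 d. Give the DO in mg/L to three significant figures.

k_d L₀/(k_a−k_d) = 0.276×19.0/(1.18−0.276) = 5.244/0.9040 = 5.801 mg/L.
e^(−k_d t) = e^(−0.276×1.800) = 0.6085; e^(−k_a t) = e^(−1.18×1.800) = 0.1196.
D = 5.801 × (0.6085 − 0.1196) + 0.996 × 0.1196 = 2.836 + 0.1191 = 2.955 mg/L.
DO = C_s − D = 8.95 − 2.955 = 5.995 mg/L.

DO ≈ 5.99 mg/L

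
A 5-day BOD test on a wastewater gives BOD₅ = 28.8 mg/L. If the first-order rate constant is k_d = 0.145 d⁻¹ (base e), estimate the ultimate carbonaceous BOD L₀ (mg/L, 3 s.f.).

L₀ ≈ 55.8 mg/L

BOD₅ = L₀(1 − e^(−5k_d)) ⇒ L₀ = BOD₅ / (1 − e^(−5×0.145))
= 28.8 / (1 − 0.4843) = 28.8 / 0.5157 = 55.85 mg/L.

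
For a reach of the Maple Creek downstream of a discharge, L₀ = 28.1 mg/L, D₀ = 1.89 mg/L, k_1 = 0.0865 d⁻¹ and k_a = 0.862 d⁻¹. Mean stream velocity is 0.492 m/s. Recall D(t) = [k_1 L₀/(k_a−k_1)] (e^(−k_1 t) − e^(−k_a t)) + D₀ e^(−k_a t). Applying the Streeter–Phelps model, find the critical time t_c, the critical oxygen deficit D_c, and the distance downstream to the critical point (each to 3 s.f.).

t_c ≈ 1.77 d; D_c ≈ 2.42 mg/L; x_c ≈ 75.4 km

With k_a/k_1 = 9.965 and 1 − D₀(k_a−k_1)/(k_1 L₀) = 0.3970,
t_c = ln(9.965 × 0.3970) / (0.862 − 0.0865) = ln(3.956) / 0.7755 = 1.375/0.7755 = 1.773 d.
L(t_c) = L₀ e^(−k_1 t_c) = 28.1 × 0.8578 = 24.10 mg/L, and at the critical point k_a D_c = k_1 L, so D_c = (0.0865/0.862) × 24.10 = 2.419 mg/L.
x_c = v t_c = 0.492 m/s × 1.773 d × 86400 s/d = 75390 m ≈ 75.4 km.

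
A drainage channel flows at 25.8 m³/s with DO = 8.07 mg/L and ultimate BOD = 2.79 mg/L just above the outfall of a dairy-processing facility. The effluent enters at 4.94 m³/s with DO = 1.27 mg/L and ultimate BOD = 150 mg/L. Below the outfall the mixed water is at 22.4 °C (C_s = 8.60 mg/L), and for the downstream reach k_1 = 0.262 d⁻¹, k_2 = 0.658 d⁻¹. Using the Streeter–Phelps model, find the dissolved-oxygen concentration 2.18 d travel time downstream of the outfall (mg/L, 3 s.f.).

DO ≈ 2.50 mg/L

Mixed DO = (25.8×8.07 + 4.94×1.27)/(25.8+4.94) = 214.5/30.74 = 6.977 mg/L.
Mixed L₀ = (25.8×2.79 + 4.94×150)/(30.74) = 813.0/30.74 = 26.45 mg/L.
Initial deficit D₀ = C_s − DO₀ = 8.60 − 6.977 = 1.623 mg/L.
D(2.18) = [0.262×26.45/(0.658−0.262)](e^(−0.262×2.18) − e^(−0.658×2.18)) + 1.623 e^(−0.658×2.18)
= 17.50 × (0.5649 − 0.2382) + 1.623 × 0.2382 = 6.102 mg/L.
DO = 8.60 − 6.102 = 2.498 mg/L.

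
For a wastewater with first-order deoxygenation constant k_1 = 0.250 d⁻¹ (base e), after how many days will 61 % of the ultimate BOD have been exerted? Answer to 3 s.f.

y/L₀ = 1 − e^(−k_1 t) = 0.61 ⇒ e^(−k_1 t) = 0.390
t = −ln(0.390) / 0.250 = 0.9416 / 0.250 = 3.766 d.

t ≈ 3.77 d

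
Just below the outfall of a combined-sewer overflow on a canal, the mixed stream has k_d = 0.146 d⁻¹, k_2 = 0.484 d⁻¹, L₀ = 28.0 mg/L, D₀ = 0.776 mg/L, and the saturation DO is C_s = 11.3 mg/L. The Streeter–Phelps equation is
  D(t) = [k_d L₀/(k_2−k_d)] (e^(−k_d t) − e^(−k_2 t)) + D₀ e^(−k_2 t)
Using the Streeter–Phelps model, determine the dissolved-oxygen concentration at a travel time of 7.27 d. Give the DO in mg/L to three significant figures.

k_d L₀/(k_2−k_d) = 0.146×28.0/(0.484−0.146) = 4.088/0.3380 = 12.09 mg/L.
e^(−k_d t) = e^(−0.146×7.270) = 0.3460; e^(−k_2 t) = e^(−0.484×7.270) = 0.02964.
D = 12.09 × (0.3460 − 0.02964) + 0.776 × 0.02964 = 3.826 + 0.02300 = 3.849 mg/L.
DO = C_s − D = 11.3 − 3.849 = 7.451 mg/L.

DO ≈ 7.45 mg/L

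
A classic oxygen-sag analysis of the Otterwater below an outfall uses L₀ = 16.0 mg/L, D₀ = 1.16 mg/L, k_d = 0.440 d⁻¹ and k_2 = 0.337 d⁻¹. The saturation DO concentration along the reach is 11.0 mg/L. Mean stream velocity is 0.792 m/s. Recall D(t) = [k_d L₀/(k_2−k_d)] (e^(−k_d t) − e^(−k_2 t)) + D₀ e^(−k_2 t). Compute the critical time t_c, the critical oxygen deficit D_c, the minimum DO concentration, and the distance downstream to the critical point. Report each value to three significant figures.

t_c ≈ 2.43 d; D_c ≈ 7.18 mg/L; min DO ≈ 3.82 mg/L; x_c ≈ 166 km

t_c = [1/(k_2−k_d)] ln[(k_2/k_d)(1 − D₀(k_2−k_d)/(k_d L₀))]
= [1/(0.337−0.440)] ln[(0.337/0.440)(1 − 1.16×-0.1030/(0.440×16.0))]
= (1/-0.1030) ln[0.7659 × 1.017] = -9.709 × ln(0.7789) = -9.709 × -0.2499 = 2.426 d.
L(t_c) = L₀ e^(−k_d t_c) = 16.0 × 0.3439 = 5.503 mg/L, and at the critical point k_2 D_c = k_d L, so D_c = (0.440/0.337) × 5.503 = 7.184 mg/L.
Minimum DO = C_s − D_c = 11.0 − 7.184 = 3.816 mg/L.
x_c = v t_c = 0.792 m/s × 2.426 d × 86400 s/d = 166000 m ≈ 166 km.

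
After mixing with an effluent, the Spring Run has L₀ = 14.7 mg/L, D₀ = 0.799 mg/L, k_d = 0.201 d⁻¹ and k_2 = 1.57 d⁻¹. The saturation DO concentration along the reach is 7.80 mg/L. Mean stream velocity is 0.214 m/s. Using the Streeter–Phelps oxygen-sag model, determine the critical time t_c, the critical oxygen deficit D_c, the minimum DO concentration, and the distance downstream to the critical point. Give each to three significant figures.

t_c ≈ 1.16 d; D_c ≈ 1.49 mg/L; min DO ≈ 6.31 mg/L; x_c ≈ 21.5 km

t_c = [1/(k_2−k_d)] ln[(k_2/k_d)(1 − D₀(k_2−k_d)/(k_d L₀))]
= [1/(1.57−0.201)] ln[(1.57/0.201)(1 − 0.799×1.369/(0.201×14.7))]
= (1/1.369) ln[7.811 × 0.6298] = 0.7305 × ln(4.919) = 0.7305 × 1.593 = 1.164 d.
L(t_c) = L₀ e^(−k_d t_c) = 14.7 × 0.7914 = 11.63 mg/L, and at the critical point k_2 D_c = k_d L, so D_c = (0.201/1.57) × 11.63 = 1.489 mg/L.
Minimum DO = C_s − D_c = 7.80 − 1.489 = 6.311 mg/L.
x_c = v t_c = 0.214 m/s × 1.164 d × 86400 s/d = 21520 m ≈ 21.5 km.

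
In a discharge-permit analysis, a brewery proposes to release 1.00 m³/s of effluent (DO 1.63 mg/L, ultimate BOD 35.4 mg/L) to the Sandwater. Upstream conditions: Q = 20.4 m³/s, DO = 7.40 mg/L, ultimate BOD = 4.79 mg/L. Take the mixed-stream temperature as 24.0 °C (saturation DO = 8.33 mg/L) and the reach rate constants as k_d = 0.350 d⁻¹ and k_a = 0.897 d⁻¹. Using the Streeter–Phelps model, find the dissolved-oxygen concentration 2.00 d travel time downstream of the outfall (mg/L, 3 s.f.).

Mixed DO = (20.4×7.40 + 1.00×1.63)/(20.4+1.00) = 152.6/21.40 = 7.130 mg/L.
Mixed L₀ = (20.4×4.79 + 1.00×35.4)/(21.40) = 133.1/21.40 = 6.220 mg/L.
Initial deficit D₀ = C_s − DO₀ = 8.33 − 7.130 = 1.200 mg/L.
D(2.00) = [0.350×6.220/(0.897−0.350)](e^(−0.350×2.00) − e^(−0.897×2.00)) + 1.200 e^(−0.897×2.00)
= 3.980 × (0.4966 − 0.1663) + 1.200 × 0.1663 = 1.514 mg/L.
DO = 8.33 − 1.514 = 6.816 mg/L.

DO ≈ 6.82 mg/L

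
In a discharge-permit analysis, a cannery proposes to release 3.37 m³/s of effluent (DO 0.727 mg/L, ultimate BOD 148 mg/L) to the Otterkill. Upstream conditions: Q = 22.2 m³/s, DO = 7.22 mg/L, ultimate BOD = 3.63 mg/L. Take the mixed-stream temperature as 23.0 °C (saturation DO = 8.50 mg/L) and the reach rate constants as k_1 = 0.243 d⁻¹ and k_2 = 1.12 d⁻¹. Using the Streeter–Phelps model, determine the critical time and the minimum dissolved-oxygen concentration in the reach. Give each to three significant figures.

t_c ≈ 1.27 d; minimum DO ≈ 4.89 mg/L

Mixed DO = (22.2×7.22 + 3.37×0.727)/(22.2+3.37) = 162.7/25.57 = 6.364 mg/L.
Mixed L₀ = (22.2×3.63 + 3.37×148)/(25.57) = 579.3/25.57 = 22.66 mg/L.
Initial deficit D₀ = C_s − DO₀ = 8.50 − 6.364 = 2.136 mg/L.
t_c = (1/0.8770) ln[(1.12/0.243)(1 − 2.136×0.8770/(0.243×22.66))] = 1.140 × ln(3.041) = 1.268 d.
D_c = (0.243/1.12) × 22.66 × e^(−0.243×1.268) = 0.2170 × 22.66 × 0.7348 = 3.612 mg/L.
Minimum DO = 8.50 − 3.612 = 4.888 mg/L.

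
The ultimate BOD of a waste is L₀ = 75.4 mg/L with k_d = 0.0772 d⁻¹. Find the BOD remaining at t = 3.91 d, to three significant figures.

L ≈ 55.8 mg/L

L_t = L₀ e^(−k_d t) = 75.4 × e^(−0.0772×3.91) = 75.4 × 0.7394 = 55.75 mg/L.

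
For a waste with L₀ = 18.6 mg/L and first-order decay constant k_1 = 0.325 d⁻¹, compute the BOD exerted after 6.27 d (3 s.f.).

y_t = L₀(1 − e^(−k_1 t)) = 18.6 × (1 − e^(−0.325×6.27))
= 18.6 × (1 − 0.1303) = 18.6 × 0.8697 = 16.18 mg/L.

y ≈ 16.2 mg/L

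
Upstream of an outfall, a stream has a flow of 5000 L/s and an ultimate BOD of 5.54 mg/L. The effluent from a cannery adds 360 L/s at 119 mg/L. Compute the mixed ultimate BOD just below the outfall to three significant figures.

Flow-weighted mixing: C = (Q_r C_r + Q_w C_w)/(Q_r + Q_w)
= (5000×5.54 + 360×119)/(5000 + 360) = 70540/5360 = 13.16 mg/L.

13.2 mg/L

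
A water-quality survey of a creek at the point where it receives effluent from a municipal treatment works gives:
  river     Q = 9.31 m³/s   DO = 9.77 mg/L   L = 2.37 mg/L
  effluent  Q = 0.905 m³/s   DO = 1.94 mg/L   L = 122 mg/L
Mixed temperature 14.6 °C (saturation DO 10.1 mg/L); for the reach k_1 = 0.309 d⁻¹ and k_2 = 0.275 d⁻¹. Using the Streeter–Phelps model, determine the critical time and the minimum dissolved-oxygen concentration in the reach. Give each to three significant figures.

t_c ≈ 3.17 d; minimum DO ≈ 4.64 mg/L

Mixed DO = (9.31×9.77 + 0.905×1.94)/(9.31+0.905) = 92.71/10.21 = 9.076 mg/L.
Mixed L₀ = (9.31×2.37 + 0.905×122)/(10.21) = 132.5/10.21 = 12.97 mg/L.
Initial deficit D₀ = C_s − DO₀ = 10.1 − 9.076 = 1.024 mg/L.
t_c = (1/-0.03400) ln[(0.275/0.309)(1 − 1.024×-0.03400/(0.309×12.97))] = -29.41 × ln(0.8977) = 3.174 d.
D_c = (0.309/0.275) × 12.97 × e^(−0.309×3.174) = 1.124 × 12.97 × 0.3750 = 5.465 mg/L.
Minimum DO = 10.1 − 5.465 = 4.635 mg/L.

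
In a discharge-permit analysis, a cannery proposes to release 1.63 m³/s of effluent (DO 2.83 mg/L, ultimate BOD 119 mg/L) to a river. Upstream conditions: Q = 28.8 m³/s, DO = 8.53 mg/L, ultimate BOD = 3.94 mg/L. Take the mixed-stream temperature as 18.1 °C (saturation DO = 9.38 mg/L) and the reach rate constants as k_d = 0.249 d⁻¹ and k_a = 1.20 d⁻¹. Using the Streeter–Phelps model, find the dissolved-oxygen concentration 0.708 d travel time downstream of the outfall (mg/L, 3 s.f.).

DO ≈ 7.80 mg/L

Mixed DO = (28.8×8.53 + 1.63×2.83)/(28.8+1.63) = 250.3/30.43 = 8.225 mg/L.
Mixed L₀ = (28.8×3.94 + 1.63×119)/(30.43) = 307.4/30.43 = 10.10 mg/L.
Initial deficit D₀ = C_s − DO₀ = 9.38 − 8.225 = 1.155 mg/L.
D(0.708) = [0.249×10.10/(1.20−0.249)](e^(−0.249×0.708) − e^(−1.20×0.708)) + 1.155 e^(−1.20×0.708)
= 2.645 × (0.8384 − 0.4276) + 1.155 × 0.4276 = 1.581 mg/L.
DO = 9.38 − 1.581 = 7.799 mg/L.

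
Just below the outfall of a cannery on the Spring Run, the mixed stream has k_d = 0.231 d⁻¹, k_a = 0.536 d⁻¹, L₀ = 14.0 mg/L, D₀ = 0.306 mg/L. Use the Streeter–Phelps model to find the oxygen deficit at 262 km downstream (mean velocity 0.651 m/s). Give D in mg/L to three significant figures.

Travel time t = x/v = 262 km / (0.651 m/s) = 262000 m / 0.651 m/s = 402500 s = 4.658 d.
k_d L₀/(k_a−k_d) = 0.231×14.0/(0.536−0.231) = 3.234/0.3050 = 10.60 mg/L.
e^(−k_d t) = e^(−0.231×4.658) = 0.3410; e^(−k_a t) = e^(−0.536×4.658) = 0.08235.
D = 10.60 × (0.3410 − 0.08235) + 0.306 × 0.08235 = 2.742 + 0.02520 = 2.767 mg/L.

D ≈ 2.77 mg/L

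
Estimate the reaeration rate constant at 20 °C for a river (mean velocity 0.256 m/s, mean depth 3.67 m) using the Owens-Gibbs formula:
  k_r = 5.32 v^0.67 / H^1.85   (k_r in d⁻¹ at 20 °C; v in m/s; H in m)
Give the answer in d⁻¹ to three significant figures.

k_r ≈ 0.193 d⁻¹

k_r = 5.32 × 0.256^0.67 / 3.67^1.85 = 5.32 × 0.4013 / 11.08 = 0.1927 d⁻¹.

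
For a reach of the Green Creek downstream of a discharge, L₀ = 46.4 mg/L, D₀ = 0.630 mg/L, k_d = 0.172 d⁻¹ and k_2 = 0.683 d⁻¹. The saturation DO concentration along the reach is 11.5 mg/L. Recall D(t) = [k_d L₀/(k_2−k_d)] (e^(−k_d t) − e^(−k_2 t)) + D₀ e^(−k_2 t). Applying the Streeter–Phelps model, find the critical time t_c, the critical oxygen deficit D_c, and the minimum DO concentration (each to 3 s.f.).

t_c = [1/(k_2−k_d)] ln[(k_2/k_d)(1 − D₀(k_2−k_d)/(k_d L₀))]
= [1/(0.683−0.172)] ln[(0.683/0.172)(1 − 0.630×0.5110/(0.172×46.4))]
= (1/0.5110) ln[3.971 × 0.9597] = 1.957 × ln(3.811) = 1.957 × 1.338 = 2.618 d.
L(t_c) = L₀ e^(−k_d t_c) = 46.4 × 0.6374 = 29.58 mg/L, and at the critical point k_2 D_c = k_d L, so D_c = (0.172/0.683) × 29.58 = 7.448 mg/L.
Minimum DO = C_s − D_c = 11.5 − 7.448 = 4.052 mg/L.

t_c ≈ 2.62 d; D_c ≈ 7.45 mg/L; min DO ≈ 4.05 mg/L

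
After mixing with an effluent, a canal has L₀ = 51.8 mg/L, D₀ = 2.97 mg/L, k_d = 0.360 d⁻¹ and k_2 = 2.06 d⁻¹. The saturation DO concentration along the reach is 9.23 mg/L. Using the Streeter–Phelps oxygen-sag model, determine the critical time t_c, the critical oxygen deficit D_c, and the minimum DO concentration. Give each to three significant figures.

With k_2/k_d = 5.722 and 1 − D₀(k_2−k_d)/(k_d L₀) = 0.7292,
t_c = ln(5.722 × 0.7292) / (2.06 − 0.360) = ln(4.173) / 1.700 = 1.429/1.700 = 0.8404 d.
D_c = (k_d/k_2) L₀ e^(−k_d t_c) = (0.360/2.06) × 51.8 × e^(−0.360×0.8404) = 0.1748 × 51.8 × 0.7389 = 6.689 mg/L.
Minimum DO = C_s − D_c = 9.23 − 6.689 = 2.541 mg/L.

t_c ≈ 0.840 d; D_c ≈ 6.69 mg/L; min DO ≈ 2.54 mg/L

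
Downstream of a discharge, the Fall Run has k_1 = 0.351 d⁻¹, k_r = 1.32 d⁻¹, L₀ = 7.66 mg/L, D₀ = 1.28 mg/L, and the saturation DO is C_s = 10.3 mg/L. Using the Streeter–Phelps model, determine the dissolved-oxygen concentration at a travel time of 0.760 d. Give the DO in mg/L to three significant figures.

DO ≈ 8.72 mg/L

k_1 L₀/(k_r−k_1) = 0.351×7.66/(1.32−0.351) = 2.689/0.9690 = 2.775 mg/L.
e^(−k_1 t) = e^(−0.351×0.7600) = 0.7659; e^(−k_r t) = e^(−1.32×0.7600) = 0.3667.
D = 2.775 × (0.7659 − 0.3667) + 1.28 × 0.3667 = 1.108 + 0.4694 = 1.577 mg/L.
DO = C_s − D = 10.3 − 1.577 = 8.723 mg/L.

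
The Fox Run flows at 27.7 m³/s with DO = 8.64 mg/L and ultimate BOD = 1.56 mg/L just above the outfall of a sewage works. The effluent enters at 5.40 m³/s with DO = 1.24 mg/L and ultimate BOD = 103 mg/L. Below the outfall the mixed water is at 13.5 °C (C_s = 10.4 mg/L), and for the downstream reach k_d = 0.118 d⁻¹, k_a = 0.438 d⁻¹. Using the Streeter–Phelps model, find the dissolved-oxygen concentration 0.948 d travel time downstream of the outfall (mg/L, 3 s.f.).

Mixed DO = (27.7×8.64 + 5.40×1.24)/(27.7+5.40) = 246.0/33.10 = 7.433 mg/L.
Mixed L₀ = (27.7×1.56 + 5.40×103)/(33.10) = 599.4/33.10 = 18.11 mg/L.
Initial deficit D₀ = C_s − DO₀ = 10.4 − 7.433 = 2.967 mg/L.
D(0.948) = [0.118×18.11/(0.438−0.118)](e^(−0.118×0.948) − e^(−0.438×0.948)) + 2.967 e^(−0.438×0.948)
= 6.678 × (0.8942 − 0.6602) + 2.967 × 0.6602 = 3.521 mg/L.
DO = 10.4 − 3.521 = 6.879 mg/L.

DO ≈ 6.88 mg/L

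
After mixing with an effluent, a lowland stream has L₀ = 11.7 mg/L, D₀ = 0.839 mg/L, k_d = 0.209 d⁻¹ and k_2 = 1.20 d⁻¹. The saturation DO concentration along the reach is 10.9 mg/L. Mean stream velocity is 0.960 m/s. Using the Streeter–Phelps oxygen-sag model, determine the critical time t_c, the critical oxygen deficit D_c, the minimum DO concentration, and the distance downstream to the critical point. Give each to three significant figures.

t_c ≈ 1.34 d; D_c ≈ 1.54 mg/L; min DO ≈ 9.36 mg/L; x_c ≈ 112 km

With k_2/k_d = 5.742 and 1 − D₀(k_2−k_d)/(k_d L₀) = 0.6600,
t_c = ln(5.742 × 0.6600) / (1.20 − 0.209) = ln(3.789) / 0.9910 = 1.332/0.9910 = 1.344 d.
L(t_c) = L₀ e^(−k_d t_c) = 11.7 × 0.7551 = 8.834 mg/L, and at the critical point k_2 D_c = k_d L, so D_c = (0.209/1.20) × 8.834 = 1.539 mg/L.
Minimum DO = C_s − D_c = 10.9 − 1.539 = 9.361 mg/L.
x_c = v t_c = 0.960 m/s × 1.344 d × 86400 s/d = 111500 m ≈ 112 km.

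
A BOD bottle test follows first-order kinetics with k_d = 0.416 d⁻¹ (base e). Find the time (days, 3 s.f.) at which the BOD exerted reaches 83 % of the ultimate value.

y/L₀ = 1 − e^(−k_d t) = 0.83 ⇒ e^(−k_d t) = 0.170
t = −ln(0.170) / 0.416 = 1.772 / 0.416 = 4.260 d.

t ≈ 4.26 d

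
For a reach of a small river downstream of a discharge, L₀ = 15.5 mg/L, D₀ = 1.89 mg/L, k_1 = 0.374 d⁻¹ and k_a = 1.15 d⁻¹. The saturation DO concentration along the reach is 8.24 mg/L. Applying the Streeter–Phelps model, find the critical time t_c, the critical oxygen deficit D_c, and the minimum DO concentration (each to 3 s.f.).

At the critical point dD/dt = 0, so k_1 L₀ e^(−k_1 t) = k_a D. Substituting D(t) from the Streeter–Phelps equation and solving for t gives
t_c = ln[(k_a/k_1)(1 − D₀(k_a−k_1)/(k_1 L₀))] / (k_a−k_1).
Here k_a−k_1 = 0.7760 d⁻¹ and 1 − D₀(k_a−k_1)/(k_1 L₀) = 1 − 1.89×0.7760/(0.374×15.5) = 0.7470, so
t_c = ln(3.075 × 0.7470) / 0.7760 = 0.8316 / 0.7760 = 1.072 d.
D_c = (k_1/k_a) L₀ e^(−k_1 t_c) = (0.374/1.15) × 15.5 × e^(−0.374×1.072) = 0.3252 × 15.5 × 0.6698 = 3.376 mg/L.
Minimum DO = C_s − D_c = 8.24 − 3.376 = 4.864 mg/L.

t_c ≈ 1.07 d; D_c ≈ 3.38 mg/L; min DO ≈ 4.86 mg/L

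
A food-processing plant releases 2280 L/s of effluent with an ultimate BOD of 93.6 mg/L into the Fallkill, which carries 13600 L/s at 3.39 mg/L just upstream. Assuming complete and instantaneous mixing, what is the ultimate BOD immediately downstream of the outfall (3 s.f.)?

16.3 mg/L

Flow-weighted mixing: C = (Q_r C_r + Q_w C_w)/(Q_r + Q_w)
= (13600×3.39 + 2280×93.6)/(13600 + 2280) = 259500/15880 = 16.34 mg/L.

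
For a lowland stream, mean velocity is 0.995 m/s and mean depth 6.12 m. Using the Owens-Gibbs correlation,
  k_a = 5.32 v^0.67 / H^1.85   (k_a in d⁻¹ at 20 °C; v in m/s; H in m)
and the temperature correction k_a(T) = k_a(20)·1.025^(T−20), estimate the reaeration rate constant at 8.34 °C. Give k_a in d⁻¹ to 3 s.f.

k_a ≈ 0.139 d⁻¹

k_a(20) = 5.32 × 0.995^0.67 / 6.12^1.85 = 5.32 × 0.9966 / 28.54 = 0.1858 d⁻¹.
k_a(8.34) = 0.1858 × 1.025^(8.34−20) = 0.1858 × 0.7498 = 0.1393 d⁻¹.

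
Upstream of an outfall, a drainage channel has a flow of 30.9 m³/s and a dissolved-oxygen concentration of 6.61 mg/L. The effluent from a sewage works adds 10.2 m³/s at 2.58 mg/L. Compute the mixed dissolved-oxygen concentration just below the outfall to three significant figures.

5.61 mg/L

Flow-weighted mixing: C = (Q_r C_r + Q_w C_w)/(Q_r + Q_w)
= (30.9×6.61 + 10.2×2.58)/(30.9 + 10.2) = 230.6/41.10 = 5.610 mg/L.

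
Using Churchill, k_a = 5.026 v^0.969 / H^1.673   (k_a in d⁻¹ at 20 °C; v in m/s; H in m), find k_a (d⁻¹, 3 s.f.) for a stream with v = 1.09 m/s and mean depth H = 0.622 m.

k_a ≈ 12.1 d⁻¹

k_a = 5.026 × 1.09^0.969 / 0.622^1.673 = 5.026 × 1.087 / 0.4519 = 12.09 d⁻¹.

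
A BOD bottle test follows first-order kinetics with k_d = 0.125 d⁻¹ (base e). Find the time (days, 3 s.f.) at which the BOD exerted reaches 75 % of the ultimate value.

t ≈ 11.1 d

y/L₀ = 1 − e^(−k_d t) = 0.75 ⇒ e^(−k_d t) = 0.250
t = −ln(0.250) / 0.125 = 1.386 / 0.125 = 11.09 d.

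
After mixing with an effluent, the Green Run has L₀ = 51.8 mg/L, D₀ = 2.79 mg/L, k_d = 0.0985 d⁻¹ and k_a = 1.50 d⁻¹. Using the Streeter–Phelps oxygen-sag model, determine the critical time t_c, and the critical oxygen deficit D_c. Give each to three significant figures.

At the critical point dD/dt = 0, so k_d L₀ e^(−k_d t) = k_a D. Substituting D(t) from the Streeter–Phelps equation and solving for t gives
t_c = ln[(k_a/k_d)(1 − D₀(k_a−k_d)/(k_d L₀))] / (k_a−k_d).
Here k_a−k_d = 1.401 d⁻¹ and 1 − D₀(k_a−k_d)/(k_d L₀) = 1 − 2.79×1.401/(0.0985×51.8) = 0.2336, so
t_c = ln(15.23 × 0.2336) / 1.401 = 1.269 / 1.401 = 0.9056 d.
D_c = (k_d/k_a) L₀ e^(−k_d t_c) = (0.0985/1.50) × 51.8 × e^(−0.0985×0.9056) = 0.06567 × 51.8 × 0.9147 = 3.111 mg/L.

t_c ≈ 0.906 d; D_c ≈ 3.11 mg/L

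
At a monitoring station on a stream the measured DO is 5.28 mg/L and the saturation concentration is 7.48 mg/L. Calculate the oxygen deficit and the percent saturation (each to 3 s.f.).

D ≈ 2.20 mg/L; 70.6 % saturation

D = C_s − C = 7.48 − 5.28 = 2.20 mg/L.
% saturation = 5.28/7.48 × 100 = 70.6 %.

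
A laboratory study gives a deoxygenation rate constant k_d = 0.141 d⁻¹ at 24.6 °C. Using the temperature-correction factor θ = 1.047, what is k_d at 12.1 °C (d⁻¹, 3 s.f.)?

k_d(T₂) = k_d(T₁) · θ^(T₂−T₁) = 0.141 × 1.047^(12.1−24.6)
= 0.141 × 1.047^-12.5 = 0.141 × 0.5632 = 0.07941 d⁻¹.

k_d ≈ 0.0794 d⁻¹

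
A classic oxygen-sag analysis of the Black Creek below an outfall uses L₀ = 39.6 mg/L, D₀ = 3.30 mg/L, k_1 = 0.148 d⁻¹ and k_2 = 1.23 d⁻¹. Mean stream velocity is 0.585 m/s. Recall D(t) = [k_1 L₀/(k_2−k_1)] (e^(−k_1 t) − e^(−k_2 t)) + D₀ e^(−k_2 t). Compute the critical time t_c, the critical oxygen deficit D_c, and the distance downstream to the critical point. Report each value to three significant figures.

With k_2/k_1 = 8.311 and 1 − D₀(k_2−k_1)/(k_1 L₀) = 0.3908,
t_c = ln(8.311 × 0.3908) / (1.23 − 0.148) = ln(3.248) / 1.082 = 1.178/1.082 = 1.089 d.
L(t_c) = L₀ e^(−k_1 t_c) = 39.6 × 0.8512 = 33.71 mg/L, and at the critical point k_2 D_c = k_1 L, so D_c = (0.148/1.23) × 33.71 = 4.056 mg/L.
x_c = v t_c = 0.585 m/s × 1.089 d × 86400 s/d = 55020 m ≈ 55.0 km.

t_c ≈ 1.09 d; D_c ≈ 4.06 mg/L; x_c ≈ 55.0 km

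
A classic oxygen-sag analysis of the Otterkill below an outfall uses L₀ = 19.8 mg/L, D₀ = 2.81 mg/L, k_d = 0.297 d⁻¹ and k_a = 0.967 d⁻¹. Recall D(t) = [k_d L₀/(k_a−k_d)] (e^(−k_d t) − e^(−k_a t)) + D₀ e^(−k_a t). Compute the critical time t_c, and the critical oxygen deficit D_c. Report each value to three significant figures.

t_c ≈ 1.19 d; D_c ≈ 4.28 mg/L

t_c = [1/(k_a−k_d)] ln[(k_a/k_d)(1 − D₀(k_a−k_d)/(k_d L₀))]
= [1/(0.967−0.297)] ln[(0.967/0.297)(1 − 2.81×0.6700/(0.297×19.8))]
= (1/0.6700) ln[3.256 × 0.6798] = 1.493 × ln(2.214) = 1.493 × 0.7946 = 1.186 d.
D_c = (k_d/k_a) L₀ e^(−k_d t_c) = (0.297/0.967) × 19.8 × e^(−0.297×1.186) = 0.3071 × 19.8 × 0.7031 = 4.276 mg/L.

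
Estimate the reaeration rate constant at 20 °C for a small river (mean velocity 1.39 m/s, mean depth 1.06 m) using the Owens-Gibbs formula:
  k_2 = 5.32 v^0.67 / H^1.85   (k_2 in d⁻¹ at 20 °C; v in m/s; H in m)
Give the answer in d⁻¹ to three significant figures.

k_2 ≈ 5.96 d⁻¹

k_2 = 5.32 × 1.39^0.67 / 1.06^1.85 = 5.32 × 1.247 / 1.114 = 5.955 d⁻¹.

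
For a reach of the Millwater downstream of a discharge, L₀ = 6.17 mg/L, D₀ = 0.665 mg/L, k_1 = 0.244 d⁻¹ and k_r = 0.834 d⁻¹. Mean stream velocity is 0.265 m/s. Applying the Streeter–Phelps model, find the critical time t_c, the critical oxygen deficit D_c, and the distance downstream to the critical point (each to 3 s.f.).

t_c ≈ 1.57 d; D_c ≈ 1.23 mg/L; x_c ≈ 36.0 km

With k_r/k_1 = 3.418 and 1 − D₀(k_r−k_1)/(k_1 L₀) = 0.7394,
t_c = ln(3.418 × 0.7394) / (0.834 − 0.244) = ln(2.527) / 0.5900 = 0.9271/0.5900 = 1.571 d.
D_c = (k_1/k_r) L₀ e^(−k_1 t_c) = (0.244/0.834) × 6.17 × e^(−0.244×1.571) = 0.2926 × 6.17 × 0.6815 = 1.230 mg/L.
x_c = v t_c = 0.265 m/s × 1.571 d × 86400 s/d = 35980 m ≈ 36.0 km.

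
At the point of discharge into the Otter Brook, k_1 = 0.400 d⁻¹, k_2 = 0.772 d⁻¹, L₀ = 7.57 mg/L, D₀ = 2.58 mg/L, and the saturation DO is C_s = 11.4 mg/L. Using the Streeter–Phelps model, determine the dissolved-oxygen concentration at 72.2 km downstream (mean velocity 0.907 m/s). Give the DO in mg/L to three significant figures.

Travel time t = x/v = 72.2 km / (0.907 m/s) = 72200 m / 0.907 m/s = 79600 s = 0.9213 d.
k_1 L₀/(k_2−k_1) = 0.400×7.57/(0.772−0.400) = 3.028/0.3720 = 8.140 mg/L.
e^(−k_1 t) = e^(−0.400×0.9213) = 0.6917; e^(−k_2 t) = e^(−0.772×0.9213) = 0.4910.
D = 8.140 × (0.6917 − 0.4910) + 2.58 × 0.4910 = 1.634 + 1.267 = 2.901 mg/L.
DO = C_s − D = 11.4 − 2.901 = 8.499 mg/L.

DO ≈ 8.50 mg/L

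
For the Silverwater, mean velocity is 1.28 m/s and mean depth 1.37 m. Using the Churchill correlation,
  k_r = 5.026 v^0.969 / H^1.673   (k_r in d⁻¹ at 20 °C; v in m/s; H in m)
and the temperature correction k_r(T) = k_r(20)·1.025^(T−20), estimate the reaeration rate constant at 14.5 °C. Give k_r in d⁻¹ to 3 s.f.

k_r(20) = 5.026 × 1.28^0.969 / 1.37^1.673 = 5.026 × 1.270 / 1.693 = 3.770 d⁻¹.
k_r(14.5) = 3.770 × 1.025^(14.5−20) = 3.770 × 0.8730 = 3.292 d⁻¹.

k_r ≈ 3.29 d⁻¹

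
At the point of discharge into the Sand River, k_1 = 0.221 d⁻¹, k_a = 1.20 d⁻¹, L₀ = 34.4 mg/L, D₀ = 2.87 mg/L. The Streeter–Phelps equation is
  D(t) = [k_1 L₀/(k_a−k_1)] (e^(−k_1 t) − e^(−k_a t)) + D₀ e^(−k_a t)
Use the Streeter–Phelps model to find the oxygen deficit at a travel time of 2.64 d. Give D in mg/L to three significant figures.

k_1 L₀/(k_a−k_1) = 0.221×34.4/(1.20−0.221) = 7.602/0.9790 = 7.765 mg/L.
e^(−k_1 t) = e^(−0.221×2.640) = 0.5580; e^(−k_a t) = e^(−1.20×2.640) = 0.04209.
D = 7.765 × (0.5580 − 0.04209) + 2.87 × 0.04209 = 4.006 + 0.1208 = 4.127 mg/L.

D ≈ 4.13 mg/L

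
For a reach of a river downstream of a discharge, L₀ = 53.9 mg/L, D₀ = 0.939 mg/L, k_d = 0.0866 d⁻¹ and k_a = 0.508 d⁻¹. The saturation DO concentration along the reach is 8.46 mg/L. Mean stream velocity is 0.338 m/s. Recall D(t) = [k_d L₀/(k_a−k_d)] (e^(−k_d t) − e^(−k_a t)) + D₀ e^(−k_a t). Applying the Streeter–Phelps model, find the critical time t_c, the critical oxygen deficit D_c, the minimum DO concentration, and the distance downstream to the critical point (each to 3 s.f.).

t_c ≈ 3.99 d; D_c ≈ 6.51 mg/L; min DO ≈ 1.95 mg/L; x_c ≈ 116 km

With k_a/k_d = 5.866 and 1 − D₀(k_a−k_d)/(k_d L₀) = 0.9152,
t_c = ln(5.866 × 0.9152) / (0.508 − 0.0866) = ln(5.369) / 0.4214 = 1.681/0.4214 = 3.988 d.
L(t_c) = L₀ e^(−k_d t_c) = 53.9 × 0.7080 = 38.16 mg/L, and at the critical point k_a D_c = k_d L, so D_c = (0.0866/0.508) × 38.16 = 6.505 mg/L.
Minimum DO = C_s − D_c = 8.46 − 6.505 = 1.955 mg/L.
x_c = v t_c = 0.338 m/s × 3.988 d × 86400 s/d = 116500 m ≈ 116 km.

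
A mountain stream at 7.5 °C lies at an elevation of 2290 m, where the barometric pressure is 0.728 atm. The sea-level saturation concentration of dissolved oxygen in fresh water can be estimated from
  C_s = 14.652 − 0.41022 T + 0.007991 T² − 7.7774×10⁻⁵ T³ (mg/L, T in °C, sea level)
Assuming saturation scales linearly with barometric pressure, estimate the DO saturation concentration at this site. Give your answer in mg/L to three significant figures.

At sea level: C_s = 14.652 − 0.41022×7.5 + 0.007991×7.5² − 7.7774×10⁻⁵×7.5³ = 11.99 mg/L.
Pressure correction: C_s' = 11.99 × 0.728 = 8.730 mg/L.

C_s ≈ 8.73 mg/L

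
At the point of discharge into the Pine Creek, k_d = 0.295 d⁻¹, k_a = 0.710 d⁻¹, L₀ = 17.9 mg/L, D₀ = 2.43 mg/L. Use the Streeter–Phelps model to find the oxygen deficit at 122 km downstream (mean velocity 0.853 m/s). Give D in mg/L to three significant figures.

D ≈ 4.63 mg/L

Travel time t = x/v = 122 km / (0.853 m/s) = 122000 m / 0.853 m/s = 143000 s = 1.655 d.
k_d L₀/(k_a−k_d) = 0.295×17.9/(0.710−0.295) = 5.280/0.4150 = 12.72 mg/L.
e^(−k_d t) = e^(−0.295×1.655) = 0.6136; e^(−k_a t) = e^(−0.710×1.655) = 0.3087.
D = 12.72 × (0.6136 − 0.3087) + 2.43 × 0.3087 = 3.880 + 0.7502 = 4.630 mg/L.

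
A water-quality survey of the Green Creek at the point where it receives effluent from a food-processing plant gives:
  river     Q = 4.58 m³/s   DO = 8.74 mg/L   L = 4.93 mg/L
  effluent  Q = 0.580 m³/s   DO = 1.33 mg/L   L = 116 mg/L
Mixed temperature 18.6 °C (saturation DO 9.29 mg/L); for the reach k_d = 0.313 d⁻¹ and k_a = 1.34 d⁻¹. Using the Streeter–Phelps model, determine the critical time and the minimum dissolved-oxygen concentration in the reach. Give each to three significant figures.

t_c ≈ 1.12 d; minimum DO ≈ 6.43 mg/L

Mixed DO = (4.58×8.74 + 0.580×1.33)/(4.58+0.580) = 40.80/5.160 = 7.907 mg/L.
Mixed L₀ = (4.58×4.93 + 0.580×116)/(5.160) = 89.86/5.160 = 17.41 mg/L.
Initial deficit D₀ = C_s − DO₀ = 9.29 − 7.907 = 1.383 mg/L.
t_c = (1/1.027) ln[(1.34/0.313)(1 − 1.383×1.027/(0.313×17.41))] = 0.9737 × ln(3.166) = 1.122 d.
D_c = (0.313/1.34) × 17.41 × e^(−0.313×1.122) = 0.2336 × 17.41 × 0.7038 = 2.863 mg/L.
Minimum DO = 9.29 − 2.863 = 6.427 mg/L.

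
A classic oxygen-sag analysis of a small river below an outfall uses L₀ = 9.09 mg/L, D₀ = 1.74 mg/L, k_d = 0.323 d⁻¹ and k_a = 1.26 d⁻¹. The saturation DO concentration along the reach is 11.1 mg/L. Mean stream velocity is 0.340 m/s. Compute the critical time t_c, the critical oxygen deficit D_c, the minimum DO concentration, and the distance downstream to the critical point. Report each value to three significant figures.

t_c ≈ 0.588 d; D_c ≈ 1.93 mg/L; min DO ≈ 9.17 mg/L; x_c ≈ 17.3 km

At the critical point dD/dt = 0, so k_d L₀ e^(−k_d t) = k_a D. Substituting D(t) from the Streeter–Phelps equation and solving for t gives
t_c = ln[(k_a/k_d)(1 − D₀(k_a−k_d)/(k_d L₀))] / (k_a−k_d).
Here k_a−k_d = 0.9370 d⁻¹ and 1 − D₀(k_a−k_d)/(k_d L₀) = 1 − 1.74×0.9370/(0.323×9.09) = 0.4447, so
t_c = ln(3.901 × 0.4447) / 0.9370 = 0.5509 / 0.9370 = 0.5879 d.
L(t_c) = L₀ e^(−k_d t_c) = 9.09 × 0.8270 = 7.518 mg/L, and at the critical point k_a D_c = k_d L, so D_c = (0.323/1.26) × 7.518 = 1.927 mg/L.
Minimum DO = C_s − D_c = 11.1 − 1.927 = 9.173 mg/L.
x_c = v t_c = 0.340 m/s × 0.5879 d × 86400 s/d = 17270 m ≈ 17.3 km.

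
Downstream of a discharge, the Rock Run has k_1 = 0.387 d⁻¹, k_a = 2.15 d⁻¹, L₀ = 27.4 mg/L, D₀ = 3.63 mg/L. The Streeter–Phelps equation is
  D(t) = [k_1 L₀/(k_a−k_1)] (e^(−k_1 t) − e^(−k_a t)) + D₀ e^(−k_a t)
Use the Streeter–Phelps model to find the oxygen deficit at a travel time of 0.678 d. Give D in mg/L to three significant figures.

D ≈ 4.07 mg/L

k_1 L₀/(k_a−k_1) = 0.387×27.4/(2.15−0.387) = 10.60/1.763 = 6.015 mg/L.
e^(−k_1 t) = e^(−0.387×0.6780) = 0.7692; e^(−k_a t) = e^(−2.15×0.6780) = 0.2328.
D = 6.015 × (0.7692 − 0.2328) + 3.63 × 0.2328 = 3.227 + 0.8450 = 4.071 mg/L.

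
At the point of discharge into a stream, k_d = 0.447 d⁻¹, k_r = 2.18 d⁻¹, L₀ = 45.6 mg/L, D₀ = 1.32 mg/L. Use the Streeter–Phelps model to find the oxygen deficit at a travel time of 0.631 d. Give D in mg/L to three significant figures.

k_d L₀/(k_r−k_d) = 0.447×45.6/(2.18−0.447) = 20.38/1.733 = 11.76 mg/L.
e^(−k_d t) = e^(−0.447×0.6310) = 0.7542; e^(−k_r t) = e^(−2.18×0.6310) = 0.2527.
D = 11.76 × (0.7542 − 0.2527) + 1.32 × 0.2527 = 5.899 + 0.3336 = 6.233 mg/L.

D ≈ 6.23 mg/L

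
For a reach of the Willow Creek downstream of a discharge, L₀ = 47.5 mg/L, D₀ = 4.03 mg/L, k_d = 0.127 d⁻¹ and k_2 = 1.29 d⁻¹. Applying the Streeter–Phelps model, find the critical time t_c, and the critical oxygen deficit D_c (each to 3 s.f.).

t_c ≈ 0.703 d; D_c ≈ 4.28 mg/L

At the critical point dD/dt = 0, so k_d L₀ e^(−k_d t) = k_2 D. Substituting D(t) from the Streeter–Phelps equation and solving for t gives
t_c = ln[(k_2/k_d)(1 − D₀(k_2−k_d)/(k_d L₀))] / (k_2−k_d).
Here k_2−k_d = 1.163 d⁻¹ and 1 − D₀(k_2−k_d)/(k_d L₀) = 1 − 4.03×1.163/(0.127×47.5) = 0.2231, so
t_c = ln(10.16 × 0.2231) / 1.163 = 0.8179 / 1.163 = 0.7033 d.
D_c = (k_d/k_2) L₀ e^(−k_d t_c) = (0.127/1.29) × 47.5 × e^(−0.127×0.7033) = 0.09845 × 47.5 × 0.9146 = 4.277 mg/L.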